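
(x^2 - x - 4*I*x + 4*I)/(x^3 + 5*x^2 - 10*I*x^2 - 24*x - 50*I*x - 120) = (x - 1)/(x^2 + x*(5 - 6*I) - 30*I)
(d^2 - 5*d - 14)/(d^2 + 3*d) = (d^2 - 5*d - 14)/(d*(d + 3))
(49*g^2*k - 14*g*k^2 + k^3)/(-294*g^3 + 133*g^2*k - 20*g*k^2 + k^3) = -k/(6*g - k)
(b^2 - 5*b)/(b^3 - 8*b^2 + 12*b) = (b - 5)/(b^2 - 8*b + 12)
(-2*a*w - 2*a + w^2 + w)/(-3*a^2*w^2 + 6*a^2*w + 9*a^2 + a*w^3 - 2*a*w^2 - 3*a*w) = (-2*a + w)/(a*(-3*a*w + 9*a + w^2 - 3*w))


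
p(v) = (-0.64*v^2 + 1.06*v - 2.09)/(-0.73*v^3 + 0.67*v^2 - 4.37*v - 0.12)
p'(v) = (1.06 - 1.28*v)/(-0.73*v^3 + 0.67*v^2 - 4.37*v - 0.12) + (-0.64*v^2 + 1.06*v - 2.09)*(2.19*v^2 - 1.34*v + 4.37)/(-0.73*v^3 + 0.67*v^2 - 4.37*v - 0.12)^2 = (-0.4672*v^4 + 1.5476*v^3 - 2.4905*v^2 + 2.9542*v - 9.2605)/(0.5329*v^6 - 0.9782*v^5 + 6.8291*v^4 - 5.6806*v^3 + 18.9361*v^2 + 1.0488*v + 0.0144)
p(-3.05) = -0.28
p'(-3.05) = -0.08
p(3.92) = 0.15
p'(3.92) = -0.02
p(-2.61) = -0.32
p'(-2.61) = -0.10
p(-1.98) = -0.40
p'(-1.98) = -0.16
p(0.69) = 0.54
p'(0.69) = -0.86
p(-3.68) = -0.24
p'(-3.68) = -0.06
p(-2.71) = -0.31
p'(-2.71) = -0.09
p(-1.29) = -0.55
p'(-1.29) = -0.32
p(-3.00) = -0.28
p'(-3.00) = -0.08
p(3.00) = 0.17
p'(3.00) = -0.03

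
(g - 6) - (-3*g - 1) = 4*g - 5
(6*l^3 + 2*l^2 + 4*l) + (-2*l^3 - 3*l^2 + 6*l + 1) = 4*l^3 - l^2 + 10*l + 1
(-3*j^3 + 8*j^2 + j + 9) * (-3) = 9*j^3 - 24*j^2 - 3*j - 27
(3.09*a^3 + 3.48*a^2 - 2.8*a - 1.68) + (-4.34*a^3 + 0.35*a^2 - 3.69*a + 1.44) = -1.25*a^3 + 3.83*a^2 - 6.49*a - 0.24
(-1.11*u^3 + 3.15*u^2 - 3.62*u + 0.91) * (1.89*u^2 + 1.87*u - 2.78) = -2.0979*u^5 + 3.8778*u^4 + 2.1345*u^3 - 13.8065*u^2 + 11.7653*u - 2.5298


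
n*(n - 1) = n^2 - n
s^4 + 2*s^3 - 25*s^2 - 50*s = s*(s - 5)*(s + 2)*(s + 5)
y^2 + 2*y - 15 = (y - 3)*(y + 5)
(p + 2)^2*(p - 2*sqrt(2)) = p^3 - 2*sqrt(2)*p^2 + 4*p^2 - 8*sqrt(2)*p + 4*p - 8*sqrt(2)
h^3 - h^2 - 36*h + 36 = (h - 6)*(h - 1)*(h + 6)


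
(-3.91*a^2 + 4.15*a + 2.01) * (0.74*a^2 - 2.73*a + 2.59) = -2.8934*a^4 + 13.7453*a^3 - 19.969*a^2 + 5.2612*a + 5.2059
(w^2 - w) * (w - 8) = w^3 - 9*w^2 + 8*w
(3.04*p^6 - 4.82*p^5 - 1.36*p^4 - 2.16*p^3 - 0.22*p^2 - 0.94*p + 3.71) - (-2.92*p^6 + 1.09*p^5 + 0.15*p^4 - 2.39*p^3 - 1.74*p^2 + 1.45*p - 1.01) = 5.96*p^6 - 5.91*p^5 - 1.51*p^4 + 0.23*p^3 + 1.52*p^2 - 2.39*p + 4.72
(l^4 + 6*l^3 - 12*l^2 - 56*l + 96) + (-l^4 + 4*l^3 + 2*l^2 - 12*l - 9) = 10*l^3 - 10*l^2 - 68*l + 87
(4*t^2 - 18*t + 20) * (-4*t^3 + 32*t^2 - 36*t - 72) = -16*t^5 + 200*t^4 - 800*t^3 + 1000*t^2 + 576*t - 1440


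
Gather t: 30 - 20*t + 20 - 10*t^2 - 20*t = -10*t^2 - 40*t + 50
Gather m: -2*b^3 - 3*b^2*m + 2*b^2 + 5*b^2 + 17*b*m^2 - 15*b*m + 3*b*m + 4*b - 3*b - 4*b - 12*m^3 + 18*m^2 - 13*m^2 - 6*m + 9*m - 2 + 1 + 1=-2*b^3 + 7*b^2 - 3*b - 12*m^3 + m^2*(17*b + 5) + m*(-3*b^2 - 12*b + 3)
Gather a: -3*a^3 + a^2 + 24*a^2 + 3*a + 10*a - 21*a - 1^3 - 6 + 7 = -3*a^3 + 25*a^2 - 8*a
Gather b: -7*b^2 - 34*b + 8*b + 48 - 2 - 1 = -7*b^2 - 26*b + 45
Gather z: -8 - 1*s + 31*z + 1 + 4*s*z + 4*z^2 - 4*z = -s + 4*z^2 + z*(4*s + 27) - 7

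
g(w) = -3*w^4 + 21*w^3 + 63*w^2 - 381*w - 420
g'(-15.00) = 52404.00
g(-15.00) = -203280.00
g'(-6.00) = 3723.00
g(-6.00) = -4290.00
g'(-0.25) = -408.38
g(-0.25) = -321.15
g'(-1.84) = -324.79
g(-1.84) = 329.13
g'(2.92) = 225.32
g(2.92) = -690.62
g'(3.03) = 245.36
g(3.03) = -664.72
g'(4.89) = 338.44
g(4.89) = -36.46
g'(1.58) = -71.98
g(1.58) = -800.57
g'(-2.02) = -279.55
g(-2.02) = 383.65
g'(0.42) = -317.86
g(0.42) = -567.44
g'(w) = -12*w^3 + 63*w^2 + 126*w - 381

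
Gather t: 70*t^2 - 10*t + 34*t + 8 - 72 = 70*t^2 + 24*t - 64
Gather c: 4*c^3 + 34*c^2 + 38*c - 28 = 4*c^3 + 34*c^2 + 38*c - 28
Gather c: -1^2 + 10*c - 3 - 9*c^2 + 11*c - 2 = -9*c^2 + 21*c - 6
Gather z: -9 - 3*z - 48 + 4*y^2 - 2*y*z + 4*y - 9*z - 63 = 4*y^2 + 4*y + z*(-2*y - 12) - 120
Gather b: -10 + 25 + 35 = 50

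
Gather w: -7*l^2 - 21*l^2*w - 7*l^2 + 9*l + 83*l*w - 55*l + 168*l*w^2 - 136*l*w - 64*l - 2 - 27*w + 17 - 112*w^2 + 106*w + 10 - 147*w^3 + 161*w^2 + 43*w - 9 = -14*l^2 - 110*l - 147*w^3 + w^2*(168*l + 49) + w*(-21*l^2 - 53*l + 122) + 16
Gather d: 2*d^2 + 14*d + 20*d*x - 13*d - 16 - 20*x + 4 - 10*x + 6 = 2*d^2 + d*(20*x + 1) - 30*x - 6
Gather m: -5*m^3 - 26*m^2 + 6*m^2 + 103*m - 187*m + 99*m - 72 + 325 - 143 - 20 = -5*m^3 - 20*m^2 + 15*m + 90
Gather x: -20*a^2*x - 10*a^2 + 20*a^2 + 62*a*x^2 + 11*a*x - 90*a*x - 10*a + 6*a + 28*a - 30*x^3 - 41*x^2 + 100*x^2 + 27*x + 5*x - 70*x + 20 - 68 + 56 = 10*a^2 + 24*a - 30*x^3 + x^2*(62*a + 59) + x*(-20*a^2 - 79*a - 38) + 8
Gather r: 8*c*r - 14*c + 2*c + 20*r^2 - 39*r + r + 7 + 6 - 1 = -12*c + 20*r^2 + r*(8*c - 38) + 12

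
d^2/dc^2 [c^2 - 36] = 2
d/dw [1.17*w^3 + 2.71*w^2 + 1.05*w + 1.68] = 3.51*w^2 + 5.42*w + 1.05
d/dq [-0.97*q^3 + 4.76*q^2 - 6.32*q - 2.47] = -2.91*q^2 + 9.52*q - 6.32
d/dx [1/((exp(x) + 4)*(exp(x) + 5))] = (-2*exp(x) - 9)*exp(x)/(exp(4*x) + 18*exp(3*x) + 121*exp(2*x) + 360*exp(x) + 400)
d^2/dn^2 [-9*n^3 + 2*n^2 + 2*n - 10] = 4 - 54*n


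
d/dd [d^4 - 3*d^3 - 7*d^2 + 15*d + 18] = 4*d^3 - 9*d^2 - 14*d + 15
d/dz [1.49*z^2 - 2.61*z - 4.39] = 2.98*z - 2.61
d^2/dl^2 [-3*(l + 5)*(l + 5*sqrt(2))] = -6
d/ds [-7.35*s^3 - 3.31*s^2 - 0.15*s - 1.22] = -22.05*s^2 - 6.62*s - 0.15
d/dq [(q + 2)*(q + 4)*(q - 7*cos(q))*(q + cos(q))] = -(q + 2)*(q + 4)*(q - 7*cos(q))*(sin(q) - 1) + (q + 2)*(q + 4)*(q + cos(q))*(7*sin(q) + 1) + (q + 2)*(q - 7*cos(q))*(q + cos(q)) + (q + 4)*(q - 7*cos(q))*(q + cos(q))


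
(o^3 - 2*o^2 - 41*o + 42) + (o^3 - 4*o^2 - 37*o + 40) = 2*o^3 - 6*o^2 - 78*o + 82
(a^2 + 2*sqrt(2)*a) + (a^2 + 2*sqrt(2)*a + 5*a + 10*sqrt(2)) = 2*a^2 + 5*a + 4*sqrt(2)*a + 10*sqrt(2)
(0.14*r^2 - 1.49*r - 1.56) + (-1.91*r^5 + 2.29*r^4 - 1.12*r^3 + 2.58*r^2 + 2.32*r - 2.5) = -1.91*r^5 + 2.29*r^4 - 1.12*r^3 + 2.72*r^2 + 0.83*r - 4.06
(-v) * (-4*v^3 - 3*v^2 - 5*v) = 4*v^4 + 3*v^3 + 5*v^2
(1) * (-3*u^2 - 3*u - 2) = -3*u^2 - 3*u - 2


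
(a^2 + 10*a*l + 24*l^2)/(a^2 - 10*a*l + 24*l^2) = (a^2 + 10*a*l + 24*l^2)/(a^2 - 10*a*l + 24*l^2)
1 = 1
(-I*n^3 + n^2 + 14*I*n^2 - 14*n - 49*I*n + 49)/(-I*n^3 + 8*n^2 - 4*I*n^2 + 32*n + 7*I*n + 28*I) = (n^2 - 14*n + 49)/(n^2 + n*(4 + 7*I) + 28*I)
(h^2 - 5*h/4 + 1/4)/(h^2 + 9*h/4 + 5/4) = (4*h^2 - 5*h + 1)/(4*h^2 + 9*h + 5)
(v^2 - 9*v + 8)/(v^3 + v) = (v^2 - 9*v + 8)/(v^3 + v)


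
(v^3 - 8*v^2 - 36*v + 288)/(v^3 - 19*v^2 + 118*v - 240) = (v + 6)/(v - 5)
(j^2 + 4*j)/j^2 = (j + 4)/j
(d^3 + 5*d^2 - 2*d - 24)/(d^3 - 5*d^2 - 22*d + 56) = (d + 3)/(d - 7)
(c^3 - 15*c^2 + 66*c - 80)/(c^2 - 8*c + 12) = (c^2 - 13*c + 40)/(c - 6)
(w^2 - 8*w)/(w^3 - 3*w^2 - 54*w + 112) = w/(w^2 + 5*w - 14)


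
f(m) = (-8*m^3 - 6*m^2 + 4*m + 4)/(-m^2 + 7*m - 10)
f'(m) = (2*m - 7)*(-8*m^3 - 6*m^2 + 4*m + 4)/(-m^2 + 7*m - 10)^2 + (-24*m^2 - 12*m + 4)/(-m^2 + 7*m - 10)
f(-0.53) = -0.10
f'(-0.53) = -0.32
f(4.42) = -560.23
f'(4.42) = -1103.41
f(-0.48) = -0.12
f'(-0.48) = -0.38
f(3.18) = -140.26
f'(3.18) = -87.12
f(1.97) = 798.33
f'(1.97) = 28115.27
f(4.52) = -693.84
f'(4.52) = -1617.06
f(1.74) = 58.22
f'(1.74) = 347.44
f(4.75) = -1410.55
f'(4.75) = -5993.98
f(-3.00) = -3.85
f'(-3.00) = 3.15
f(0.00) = -0.40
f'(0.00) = -0.68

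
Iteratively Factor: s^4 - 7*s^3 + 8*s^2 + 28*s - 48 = (s - 2)*(s^3 - 5*s^2 - 2*s + 24) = (s - 4)*(s - 2)*(s^2 - s - 6) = (s - 4)*(s - 3)*(s - 2)*(s + 2)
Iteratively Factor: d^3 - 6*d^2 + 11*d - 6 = (d - 2)*(d^2 - 4*d + 3) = (d - 3)*(d - 2)*(d - 1)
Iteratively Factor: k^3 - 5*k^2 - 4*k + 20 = (k + 2)*(k^2 - 7*k + 10) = (k - 5)*(k + 2)*(k - 2)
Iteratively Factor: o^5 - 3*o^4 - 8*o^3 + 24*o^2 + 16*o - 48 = (o - 3)*(o^4 - 8*o^2 + 16) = (o - 3)*(o + 2)*(o^3 - 2*o^2 - 4*o + 8) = (o - 3)*(o + 2)^2*(o^2 - 4*o + 4) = (o - 3)*(o - 2)*(o + 2)^2*(o - 2)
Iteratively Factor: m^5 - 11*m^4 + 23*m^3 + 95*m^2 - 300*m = (m - 4)*(m^4 - 7*m^3 - 5*m^2 + 75*m) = (m - 5)*(m - 4)*(m^3 - 2*m^2 - 15*m) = (m - 5)^2*(m - 4)*(m^2 + 3*m) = m*(m - 5)^2*(m - 4)*(m + 3)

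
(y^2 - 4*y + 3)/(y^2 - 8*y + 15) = (y - 1)/(y - 5)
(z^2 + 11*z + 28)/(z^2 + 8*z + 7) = (z + 4)/(z + 1)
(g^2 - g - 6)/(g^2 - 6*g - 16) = (g - 3)/(g - 8)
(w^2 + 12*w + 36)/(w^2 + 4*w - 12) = (w + 6)/(w - 2)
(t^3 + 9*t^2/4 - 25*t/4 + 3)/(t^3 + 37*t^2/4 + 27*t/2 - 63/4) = (t^2 + 3*t - 4)/(t^2 + 10*t + 21)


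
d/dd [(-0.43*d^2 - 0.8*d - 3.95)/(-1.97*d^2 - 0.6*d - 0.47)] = (-1.318*d^2 - 15.1588*d - 1.994)/(3.8809*d^4 + 2.364*d^3 + 2.2118*d^2 + 0.564*d + 0.2209)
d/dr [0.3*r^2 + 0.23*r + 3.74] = 0.6*r + 0.23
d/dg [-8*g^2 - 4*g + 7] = -16*g - 4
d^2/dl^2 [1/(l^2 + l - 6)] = 2*(-l^2 - l + (2*l + 1)^2 + 6)/(l^2 + l - 6)^3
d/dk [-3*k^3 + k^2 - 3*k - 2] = -9*k^2 + 2*k - 3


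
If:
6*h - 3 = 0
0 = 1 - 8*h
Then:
No Solution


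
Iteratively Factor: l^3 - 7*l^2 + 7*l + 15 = (l - 3)*(l^2 - 4*l - 5) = (l - 3)*(l + 1)*(l - 5)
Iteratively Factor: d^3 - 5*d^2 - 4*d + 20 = (d + 2)*(d^2 - 7*d + 10) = (d - 5)*(d + 2)*(d - 2)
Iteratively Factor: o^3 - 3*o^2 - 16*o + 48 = (o + 4)*(o^2 - 7*o + 12) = (o - 4)*(o + 4)*(o - 3)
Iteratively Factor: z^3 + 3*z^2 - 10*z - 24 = (z + 4)*(z^2 - z - 6) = (z + 2)*(z + 4)*(z - 3)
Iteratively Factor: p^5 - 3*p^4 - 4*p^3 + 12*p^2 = (p + 2)*(p^4 - 5*p^3 + 6*p^2) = p*(p + 2)*(p^3 - 5*p^2 + 6*p) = p*(p - 2)*(p + 2)*(p^2 - 3*p) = p^2*(p - 2)*(p + 2)*(p - 3)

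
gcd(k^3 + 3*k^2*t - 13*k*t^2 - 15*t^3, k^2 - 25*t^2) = k + 5*t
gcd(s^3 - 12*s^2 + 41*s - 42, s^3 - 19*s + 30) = s^2 - 5*s + 6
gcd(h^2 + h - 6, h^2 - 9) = h + 3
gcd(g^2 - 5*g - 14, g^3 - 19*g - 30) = g + 2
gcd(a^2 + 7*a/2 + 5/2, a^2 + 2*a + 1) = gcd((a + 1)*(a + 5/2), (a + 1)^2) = a + 1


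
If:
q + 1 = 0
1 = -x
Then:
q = -1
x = -1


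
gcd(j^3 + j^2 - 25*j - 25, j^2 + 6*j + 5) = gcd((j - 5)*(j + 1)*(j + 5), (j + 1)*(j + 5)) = j^2 + 6*j + 5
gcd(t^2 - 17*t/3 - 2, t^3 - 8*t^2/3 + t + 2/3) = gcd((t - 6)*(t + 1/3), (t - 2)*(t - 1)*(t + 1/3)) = t + 1/3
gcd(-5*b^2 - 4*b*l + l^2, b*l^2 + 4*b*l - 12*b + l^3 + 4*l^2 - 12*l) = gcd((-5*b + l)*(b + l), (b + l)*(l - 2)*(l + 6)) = b + l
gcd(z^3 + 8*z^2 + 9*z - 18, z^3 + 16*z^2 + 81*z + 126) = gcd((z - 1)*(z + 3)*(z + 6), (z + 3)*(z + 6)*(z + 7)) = z^2 + 9*z + 18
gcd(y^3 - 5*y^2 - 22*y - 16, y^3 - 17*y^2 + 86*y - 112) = y - 8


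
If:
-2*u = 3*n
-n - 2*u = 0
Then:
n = 0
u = 0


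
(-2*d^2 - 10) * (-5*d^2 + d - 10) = 10*d^4 - 2*d^3 + 70*d^2 - 10*d + 100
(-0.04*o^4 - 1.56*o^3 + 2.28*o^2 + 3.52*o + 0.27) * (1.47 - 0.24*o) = 0.0096*o^5 + 0.3156*o^4 - 2.8404*o^3 + 2.5068*o^2 + 5.1096*o + 0.3969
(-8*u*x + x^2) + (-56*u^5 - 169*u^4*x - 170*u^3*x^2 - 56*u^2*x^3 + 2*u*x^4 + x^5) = -56*u^5 - 169*u^4*x - 170*u^3*x^2 - 56*u^2*x^3 + 2*u*x^4 - 8*u*x + x^5 + x^2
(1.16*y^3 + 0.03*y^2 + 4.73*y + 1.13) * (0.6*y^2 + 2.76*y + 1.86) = 0.696*y^5 + 3.2196*y^4 + 5.0784*y^3 + 13.7886*y^2 + 11.9166*y + 2.1018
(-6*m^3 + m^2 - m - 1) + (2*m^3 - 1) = -4*m^3 + m^2 - m - 2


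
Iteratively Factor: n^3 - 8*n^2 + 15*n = (n - 3)*(n^2 - 5*n) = (n - 5)*(n - 3)*(n)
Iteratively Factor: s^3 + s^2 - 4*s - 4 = (s + 1)*(s^2 - 4) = (s - 2)*(s + 1)*(s + 2)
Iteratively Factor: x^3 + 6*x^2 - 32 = (x - 2)*(x^2 + 8*x + 16) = (x - 2)*(x + 4)*(x + 4)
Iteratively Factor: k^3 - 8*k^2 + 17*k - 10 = (k - 2)*(k^2 - 6*k + 5) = (k - 2)*(k - 1)*(k - 5)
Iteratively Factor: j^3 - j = (j + 1)*(j^2 - j) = j*(j + 1)*(j - 1)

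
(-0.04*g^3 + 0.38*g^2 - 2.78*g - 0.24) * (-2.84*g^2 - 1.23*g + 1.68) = 0.1136*g^5 - 1.03*g^4 + 7.3606*g^3 + 4.7394*g^2 - 4.3752*g - 0.4032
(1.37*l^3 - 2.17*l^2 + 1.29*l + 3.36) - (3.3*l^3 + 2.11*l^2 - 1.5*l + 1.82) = -1.93*l^3 - 4.28*l^2 + 2.79*l + 1.54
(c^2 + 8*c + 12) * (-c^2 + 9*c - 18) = -c^4 + c^3 + 42*c^2 - 36*c - 216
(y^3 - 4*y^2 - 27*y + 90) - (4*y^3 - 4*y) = -3*y^3 - 4*y^2 - 23*y + 90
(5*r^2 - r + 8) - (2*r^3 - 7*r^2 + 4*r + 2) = -2*r^3 + 12*r^2 - 5*r + 6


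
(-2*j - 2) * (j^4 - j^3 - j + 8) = -2*j^5 + 2*j^3 + 2*j^2 - 14*j - 16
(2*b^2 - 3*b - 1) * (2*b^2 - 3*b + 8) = 4*b^4 - 12*b^3 + 23*b^2 - 21*b - 8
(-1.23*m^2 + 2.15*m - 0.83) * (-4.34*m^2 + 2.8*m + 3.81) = 5.3382*m^4 - 12.775*m^3 + 4.9359*m^2 + 5.8675*m - 3.1623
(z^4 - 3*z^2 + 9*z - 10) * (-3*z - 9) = -3*z^5 - 9*z^4 + 9*z^3 - 51*z + 90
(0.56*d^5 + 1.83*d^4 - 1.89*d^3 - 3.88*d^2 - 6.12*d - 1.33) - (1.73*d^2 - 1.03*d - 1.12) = 0.56*d^5 + 1.83*d^4 - 1.89*d^3 - 5.61*d^2 - 5.09*d - 0.21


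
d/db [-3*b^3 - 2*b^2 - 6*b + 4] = -9*b^2 - 4*b - 6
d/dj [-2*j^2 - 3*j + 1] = -4*j - 3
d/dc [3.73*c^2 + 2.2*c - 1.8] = 7.46*c + 2.2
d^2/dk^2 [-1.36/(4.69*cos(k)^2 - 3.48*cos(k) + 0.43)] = (119.658784*(1 - cos(k)^2)^2 - 66.590496*cos(k)^3 + 65.328688*cos(k)^2 + 135.216096*cos(k) - 147.113648)/(4.69*cos(k)^2 - 3.48*cos(k) + 0.43)^3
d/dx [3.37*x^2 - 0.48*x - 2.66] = 6.74*x - 0.48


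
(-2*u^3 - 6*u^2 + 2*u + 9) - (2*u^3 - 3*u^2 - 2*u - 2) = -4*u^3 - 3*u^2 + 4*u + 11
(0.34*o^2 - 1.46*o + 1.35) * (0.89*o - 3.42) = 0.3026*o^3 - 2.4622*o^2 + 6.1947*o - 4.617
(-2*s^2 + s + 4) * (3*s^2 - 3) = -6*s^4 + 3*s^3 + 18*s^2 - 3*s - 12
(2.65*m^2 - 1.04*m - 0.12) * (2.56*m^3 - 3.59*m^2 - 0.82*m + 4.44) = 6.784*m^5 - 12.1759*m^4 + 1.2534*m^3 + 13.0496*m^2 - 4.5192*m - 0.5328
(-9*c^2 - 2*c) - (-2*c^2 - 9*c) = -7*c^2 + 7*c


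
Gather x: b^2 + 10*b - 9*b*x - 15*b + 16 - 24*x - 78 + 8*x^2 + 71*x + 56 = b^2 - 5*b + 8*x^2 + x*(47 - 9*b) - 6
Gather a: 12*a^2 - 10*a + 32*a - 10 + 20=12*a^2 + 22*a + 10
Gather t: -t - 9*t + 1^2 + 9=10 - 10*t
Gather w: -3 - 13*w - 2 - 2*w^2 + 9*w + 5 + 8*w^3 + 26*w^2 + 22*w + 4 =8*w^3 + 24*w^2 + 18*w + 4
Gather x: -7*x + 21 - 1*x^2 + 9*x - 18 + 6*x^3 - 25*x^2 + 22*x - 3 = 6*x^3 - 26*x^2 + 24*x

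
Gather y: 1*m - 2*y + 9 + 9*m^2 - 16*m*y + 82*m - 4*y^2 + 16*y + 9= 9*m^2 + 83*m - 4*y^2 + y*(14 - 16*m) + 18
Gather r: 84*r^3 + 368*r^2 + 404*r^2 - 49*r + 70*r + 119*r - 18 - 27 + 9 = 84*r^3 + 772*r^2 + 140*r - 36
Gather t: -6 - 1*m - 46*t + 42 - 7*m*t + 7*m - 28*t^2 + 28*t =6*m - 28*t^2 + t*(-7*m - 18) + 36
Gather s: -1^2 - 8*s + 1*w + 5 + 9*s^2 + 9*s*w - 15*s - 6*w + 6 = 9*s^2 + s*(9*w - 23) - 5*w + 10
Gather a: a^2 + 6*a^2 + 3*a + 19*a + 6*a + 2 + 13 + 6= 7*a^2 + 28*a + 21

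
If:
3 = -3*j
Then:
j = -1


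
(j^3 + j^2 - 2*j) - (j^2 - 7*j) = j^3 + 5*j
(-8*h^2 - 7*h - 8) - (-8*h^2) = -7*h - 8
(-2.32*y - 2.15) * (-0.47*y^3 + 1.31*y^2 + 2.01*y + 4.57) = 1.0904*y^4 - 2.0287*y^3 - 7.4797*y^2 - 14.9239*y - 9.8255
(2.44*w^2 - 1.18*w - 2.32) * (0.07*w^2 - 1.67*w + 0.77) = 0.1708*w^4 - 4.1574*w^3 + 3.687*w^2 + 2.9658*w - 1.7864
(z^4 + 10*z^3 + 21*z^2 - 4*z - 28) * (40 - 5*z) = -5*z^5 - 10*z^4 + 295*z^3 + 860*z^2 - 20*z - 1120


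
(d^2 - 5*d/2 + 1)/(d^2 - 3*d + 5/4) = 2*(d - 2)/(2*d - 5)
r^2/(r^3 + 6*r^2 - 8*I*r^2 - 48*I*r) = r/(r^2 + r*(6 - 8*I) - 48*I)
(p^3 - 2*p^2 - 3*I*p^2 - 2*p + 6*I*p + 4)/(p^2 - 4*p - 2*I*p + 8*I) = (p^2 - p*(2 + I) + 2*I)/(p - 4)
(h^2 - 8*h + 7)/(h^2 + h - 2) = (h - 7)/(h + 2)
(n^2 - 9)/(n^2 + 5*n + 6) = (n - 3)/(n + 2)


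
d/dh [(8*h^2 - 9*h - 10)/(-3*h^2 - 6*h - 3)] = (-25*h - 11)/(3*(h^3 + 3*h^2 + 3*h + 1))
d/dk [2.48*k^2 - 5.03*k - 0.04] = 4.96*k - 5.03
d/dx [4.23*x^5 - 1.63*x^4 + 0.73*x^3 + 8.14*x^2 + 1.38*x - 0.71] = 21.15*x^4 - 6.52*x^3 + 2.19*x^2 + 16.28*x + 1.38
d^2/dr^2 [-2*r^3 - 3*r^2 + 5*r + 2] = -12*r - 6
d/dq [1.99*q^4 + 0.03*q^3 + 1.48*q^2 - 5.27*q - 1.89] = 7.96*q^3 + 0.09*q^2 + 2.96*q - 5.27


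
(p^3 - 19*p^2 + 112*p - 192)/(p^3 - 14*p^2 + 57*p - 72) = (p - 8)/(p - 3)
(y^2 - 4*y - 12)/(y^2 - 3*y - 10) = (y - 6)/(y - 5)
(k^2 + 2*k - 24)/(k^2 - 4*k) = (k + 6)/k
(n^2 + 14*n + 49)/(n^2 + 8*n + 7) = (n + 7)/(n + 1)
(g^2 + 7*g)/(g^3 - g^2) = (g + 7)/(g*(g - 1))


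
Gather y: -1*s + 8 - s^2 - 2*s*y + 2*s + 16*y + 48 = -s^2 + s + y*(16 - 2*s) + 56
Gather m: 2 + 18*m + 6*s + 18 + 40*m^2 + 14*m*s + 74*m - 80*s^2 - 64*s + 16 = 40*m^2 + m*(14*s + 92) - 80*s^2 - 58*s + 36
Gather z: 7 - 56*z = 7 - 56*z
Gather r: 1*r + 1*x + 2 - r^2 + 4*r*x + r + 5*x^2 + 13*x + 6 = -r^2 + r*(4*x + 2) + 5*x^2 + 14*x + 8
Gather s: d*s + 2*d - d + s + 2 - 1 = d + s*(d + 1) + 1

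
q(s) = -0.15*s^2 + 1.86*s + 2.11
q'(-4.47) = 3.20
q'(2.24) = 1.19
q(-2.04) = -2.31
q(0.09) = 2.28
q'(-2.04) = 2.47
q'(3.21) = 0.90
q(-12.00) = -41.81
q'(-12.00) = 5.46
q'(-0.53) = 2.02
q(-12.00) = -41.81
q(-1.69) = -1.46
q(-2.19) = -2.68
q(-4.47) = -9.20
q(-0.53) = 1.08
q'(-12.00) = 5.46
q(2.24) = 5.52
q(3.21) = 6.53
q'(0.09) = 1.83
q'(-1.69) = 2.37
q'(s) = 1.86 - 0.3*s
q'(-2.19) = 2.52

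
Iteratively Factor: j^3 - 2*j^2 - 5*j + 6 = (j - 1)*(j^2 - j - 6) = (j - 3)*(j - 1)*(j + 2)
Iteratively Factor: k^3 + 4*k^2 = (k)*(k^2 + 4*k) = k*(k + 4)*(k)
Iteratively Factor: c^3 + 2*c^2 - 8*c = (c - 2)*(c^2 + 4*c) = c*(c - 2)*(c + 4)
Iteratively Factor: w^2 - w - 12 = (w - 4)*(w + 3)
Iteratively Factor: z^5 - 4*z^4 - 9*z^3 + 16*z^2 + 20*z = (z + 2)*(z^4 - 6*z^3 + 3*z^2 + 10*z) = (z - 2)*(z + 2)*(z^3 - 4*z^2 - 5*z) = (z - 5)*(z - 2)*(z + 2)*(z^2 + z) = z*(z - 5)*(z - 2)*(z + 2)*(z + 1)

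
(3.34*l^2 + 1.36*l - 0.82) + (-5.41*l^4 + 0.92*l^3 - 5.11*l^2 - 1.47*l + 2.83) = -5.41*l^4 + 0.92*l^3 - 1.77*l^2 - 0.11*l + 2.01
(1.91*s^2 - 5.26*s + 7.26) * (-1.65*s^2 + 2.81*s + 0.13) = -3.1515*s^4 + 14.0461*s^3 - 26.5113*s^2 + 19.7168*s + 0.9438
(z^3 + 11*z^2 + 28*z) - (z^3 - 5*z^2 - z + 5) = 16*z^2 + 29*z - 5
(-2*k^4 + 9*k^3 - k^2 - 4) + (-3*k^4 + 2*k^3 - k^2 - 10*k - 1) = -5*k^4 + 11*k^3 - 2*k^2 - 10*k - 5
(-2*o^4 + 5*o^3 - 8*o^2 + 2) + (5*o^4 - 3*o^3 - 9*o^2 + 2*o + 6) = 3*o^4 + 2*o^3 - 17*o^2 + 2*o + 8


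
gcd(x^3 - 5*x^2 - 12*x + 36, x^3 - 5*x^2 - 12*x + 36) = x^3 - 5*x^2 - 12*x + 36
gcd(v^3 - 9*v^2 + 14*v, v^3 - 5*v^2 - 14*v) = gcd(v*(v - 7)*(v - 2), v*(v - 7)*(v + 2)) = v^2 - 7*v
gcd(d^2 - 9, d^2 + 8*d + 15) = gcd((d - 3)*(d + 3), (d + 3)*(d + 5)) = d + 3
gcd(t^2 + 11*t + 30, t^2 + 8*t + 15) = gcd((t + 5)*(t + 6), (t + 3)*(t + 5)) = t + 5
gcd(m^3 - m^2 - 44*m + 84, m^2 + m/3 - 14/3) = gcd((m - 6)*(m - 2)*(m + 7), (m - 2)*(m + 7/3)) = m - 2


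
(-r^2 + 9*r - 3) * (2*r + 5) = -2*r^3 + 13*r^2 + 39*r - 15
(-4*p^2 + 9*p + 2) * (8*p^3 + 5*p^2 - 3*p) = -32*p^5 + 52*p^4 + 73*p^3 - 17*p^2 - 6*p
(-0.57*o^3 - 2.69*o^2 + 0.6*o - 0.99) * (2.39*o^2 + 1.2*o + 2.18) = -1.3623*o^5 - 7.1131*o^4 - 3.0366*o^3 - 7.5103*o^2 + 0.12*o - 2.1582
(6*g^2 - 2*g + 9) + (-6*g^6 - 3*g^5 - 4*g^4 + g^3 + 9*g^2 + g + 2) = -6*g^6 - 3*g^5 - 4*g^4 + g^3 + 15*g^2 - g + 11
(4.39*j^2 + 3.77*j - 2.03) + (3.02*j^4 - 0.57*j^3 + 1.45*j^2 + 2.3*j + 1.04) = 3.02*j^4 - 0.57*j^3 + 5.84*j^2 + 6.07*j - 0.99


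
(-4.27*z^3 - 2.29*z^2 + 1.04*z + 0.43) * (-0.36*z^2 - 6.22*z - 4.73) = 1.5372*z^5 + 27.3838*z^4 + 34.0665*z^3 + 4.2081*z^2 - 7.5938*z - 2.0339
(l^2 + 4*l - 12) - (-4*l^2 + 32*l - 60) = 5*l^2 - 28*l + 48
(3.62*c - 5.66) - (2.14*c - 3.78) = 1.48*c - 1.88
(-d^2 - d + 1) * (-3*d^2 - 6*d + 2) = 3*d^4 + 9*d^3 + d^2 - 8*d + 2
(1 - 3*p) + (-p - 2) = -4*p - 1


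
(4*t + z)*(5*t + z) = 20*t^2 + 9*t*z + z^2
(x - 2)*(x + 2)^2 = x^3 + 2*x^2 - 4*x - 8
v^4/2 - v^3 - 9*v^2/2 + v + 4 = (v/2 + 1/2)*(v - 4)*(v - 1)*(v + 2)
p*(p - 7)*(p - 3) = p^3 - 10*p^2 + 21*p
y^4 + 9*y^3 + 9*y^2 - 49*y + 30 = (y - 1)^2*(y + 5)*(y + 6)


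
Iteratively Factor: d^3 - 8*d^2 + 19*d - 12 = (d - 3)*(d^2 - 5*d + 4) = (d - 4)*(d - 3)*(d - 1)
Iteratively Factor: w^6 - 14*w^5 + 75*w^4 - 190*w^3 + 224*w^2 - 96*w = (w - 2)*(w^5 - 12*w^4 + 51*w^3 - 88*w^2 + 48*w) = (w - 4)*(w - 2)*(w^4 - 8*w^3 + 19*w^2 - 12*w) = (w - 4)*(w - 2)*(w - 1)*(w^3 - 7*w^2 + 12*w) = (w - 4)^2*(w - 2)*(w - 1)*(w^2 - 3*w) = w*(w - 4)^2*(w - 2)*(w - 1)*(w - 3)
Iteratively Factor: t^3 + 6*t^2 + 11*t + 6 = (t + 2)*(t^2 + 4*t + 3) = (t + 1)*(t + 2)*(t + 3)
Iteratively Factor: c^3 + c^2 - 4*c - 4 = (c + 2)*(c^2 - c - 2) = (c - 2)*(c + 2)*(c + 1)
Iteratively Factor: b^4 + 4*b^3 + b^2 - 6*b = (b + 2)*(b^3 + 2*b^2 - 3*b) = (b + 2)*(b + 3)*(b^2 - b) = b*(b + 2)*(b + 3)*(b - 1)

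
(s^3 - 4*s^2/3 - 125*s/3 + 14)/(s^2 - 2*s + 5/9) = 3*(s^2 - s - 42)/(3*s - 5)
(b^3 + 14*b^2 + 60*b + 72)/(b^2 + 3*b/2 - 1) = 2*(b^2 + 12*b + 36)/(2*b - 1)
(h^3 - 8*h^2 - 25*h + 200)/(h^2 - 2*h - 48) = (h^2 - 25)/(h + 6)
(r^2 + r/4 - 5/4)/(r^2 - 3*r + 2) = (r + 5/4)/(r - 2)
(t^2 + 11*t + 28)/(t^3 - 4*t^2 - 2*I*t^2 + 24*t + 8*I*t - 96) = (t^2 + 11*t + 28)/(t^3 - 2*t^2*(2 + I) + 8*t*(3 + I) - 96)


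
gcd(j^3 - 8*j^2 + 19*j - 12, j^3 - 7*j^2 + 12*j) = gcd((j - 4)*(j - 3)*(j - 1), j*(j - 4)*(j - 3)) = j^2 - 7*j + 12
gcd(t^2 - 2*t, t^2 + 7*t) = t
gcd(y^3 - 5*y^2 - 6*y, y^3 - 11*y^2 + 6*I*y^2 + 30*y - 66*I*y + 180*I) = y - 6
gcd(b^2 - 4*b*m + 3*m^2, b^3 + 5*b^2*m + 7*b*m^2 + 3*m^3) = 1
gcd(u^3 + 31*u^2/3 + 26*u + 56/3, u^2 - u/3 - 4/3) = 1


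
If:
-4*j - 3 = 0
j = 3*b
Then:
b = -1/4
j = -3/4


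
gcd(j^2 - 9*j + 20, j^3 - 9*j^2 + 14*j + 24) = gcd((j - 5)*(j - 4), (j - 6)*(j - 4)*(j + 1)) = j - 4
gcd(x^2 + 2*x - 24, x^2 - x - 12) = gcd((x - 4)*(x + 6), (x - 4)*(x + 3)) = x - 4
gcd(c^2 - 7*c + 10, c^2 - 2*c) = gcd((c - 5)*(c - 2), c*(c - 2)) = c - 2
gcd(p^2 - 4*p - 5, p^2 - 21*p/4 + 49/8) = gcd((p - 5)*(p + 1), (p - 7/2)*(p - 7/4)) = 1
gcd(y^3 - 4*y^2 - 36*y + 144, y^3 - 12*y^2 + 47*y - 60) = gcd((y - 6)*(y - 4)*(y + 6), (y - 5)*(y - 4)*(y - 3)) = y - 4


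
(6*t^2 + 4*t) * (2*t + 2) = 12*t^3 + 20*t^2 + 8*t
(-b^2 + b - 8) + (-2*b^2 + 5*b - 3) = -3*b^2 + 6*b - 11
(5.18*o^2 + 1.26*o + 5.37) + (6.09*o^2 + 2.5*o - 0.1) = 11.27*o^2 + 3.76*o + 5.27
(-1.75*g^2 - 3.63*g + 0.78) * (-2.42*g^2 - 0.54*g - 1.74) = 4.235*g^4 + 9.7296*g^3 + 3.1176*g^2 + 5.895*g - 1.3572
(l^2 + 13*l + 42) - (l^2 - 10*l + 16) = 23*l + 26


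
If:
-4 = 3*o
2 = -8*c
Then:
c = -1/4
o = -4/3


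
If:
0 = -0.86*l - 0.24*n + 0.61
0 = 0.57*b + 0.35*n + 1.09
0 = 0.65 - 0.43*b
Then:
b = 1.51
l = 2.27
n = -5.58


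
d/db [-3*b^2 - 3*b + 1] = -6*b - 3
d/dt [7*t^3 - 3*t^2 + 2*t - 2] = 21*t^2 - 6*t + 2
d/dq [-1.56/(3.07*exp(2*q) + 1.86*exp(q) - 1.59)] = (9.5784*exp(q) + 2.9016)*exp(q)/(3.07*exp(2*q) + 1.86*exp(q) - 1.59)^2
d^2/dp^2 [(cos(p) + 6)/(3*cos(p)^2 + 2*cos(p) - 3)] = 3*(-27*sin(p)^4*cos(p) - 70*sin(p)^4 + 114*sin(p)^2 + 81*cos(p)/2 - 18*cos(3*p) + 3*cos(5*p)/2 + 12)/(-3*sin(p)^2 + 2*cos(p))^3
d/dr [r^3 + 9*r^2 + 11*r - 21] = 3*r^2 + 18*r + 11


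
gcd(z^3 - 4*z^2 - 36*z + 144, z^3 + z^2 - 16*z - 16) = z - 4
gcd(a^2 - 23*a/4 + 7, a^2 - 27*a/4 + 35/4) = a - 7/4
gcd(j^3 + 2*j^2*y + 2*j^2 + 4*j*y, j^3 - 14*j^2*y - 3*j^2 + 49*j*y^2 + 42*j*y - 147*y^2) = 1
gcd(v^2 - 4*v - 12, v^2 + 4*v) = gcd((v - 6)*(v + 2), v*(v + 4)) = 1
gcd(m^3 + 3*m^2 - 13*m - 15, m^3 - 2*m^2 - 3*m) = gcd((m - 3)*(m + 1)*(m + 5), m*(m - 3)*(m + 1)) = m^2 - 2*m - 3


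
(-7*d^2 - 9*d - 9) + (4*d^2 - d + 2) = -3*d^2 - 10*d - 7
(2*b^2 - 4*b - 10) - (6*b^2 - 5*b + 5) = -4*b^2 + b - 15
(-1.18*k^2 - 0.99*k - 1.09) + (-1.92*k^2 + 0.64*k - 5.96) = -3.1*k^2 - 0.35*k - 7.05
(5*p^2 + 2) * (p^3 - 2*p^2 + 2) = 5*p^5 - 10*p^4 + 2*p^3 + 6*p^2 + 4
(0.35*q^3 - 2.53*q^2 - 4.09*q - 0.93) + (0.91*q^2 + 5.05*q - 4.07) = 0.35*q^3 - 1.62*q^2 + 0.96*q - 5.0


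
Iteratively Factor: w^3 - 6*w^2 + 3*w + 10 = (w - 2)*(w^2 - 4*w - 5) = (w - 5)*(w - 2)*(w + 1)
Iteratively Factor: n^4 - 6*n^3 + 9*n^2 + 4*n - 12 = (n + 1)*(n^3 - 7*n^2 + 16*n - 12) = (n - 2)*(n + 1)*(n^2 - 5*n + 6) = (n - 3)*(n - 2)*(n + 1)*(n - 2)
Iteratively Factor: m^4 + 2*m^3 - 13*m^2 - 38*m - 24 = (m - 4)*(m^3 + 6*m^2 + 11*m + 6) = (m - 4)*(m + 2)*(m^2 + 4*m + 3) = (m - 4)*(m + 1)*(m + 2)*(m + 3)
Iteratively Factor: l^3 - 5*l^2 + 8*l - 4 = (l - 1)*(l^2 - 4*l + 4) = (l - 2)*(l - 1)*(l - 2)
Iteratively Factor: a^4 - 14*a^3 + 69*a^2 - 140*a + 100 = (a - 2)*(a^3 - 12*a^2 + 45*a - 50) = (a - 2)^2*(a^2 - 10*a + 25) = (a - 5)*(a - 2)^2*(a - 5)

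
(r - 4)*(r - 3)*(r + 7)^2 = r^4 + 7*r^3 - 37*r^2 - 175*r + 588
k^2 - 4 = (k - 2)*(k + 2)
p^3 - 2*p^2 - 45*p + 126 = (p - 6)*(p - 3)*(p + 7)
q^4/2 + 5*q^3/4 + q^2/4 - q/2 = q*(q/2 + 1/2)*(q - 1/2)*(q + 2)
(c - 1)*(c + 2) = c^2 + c - 2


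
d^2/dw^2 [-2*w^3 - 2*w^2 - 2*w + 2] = -12*w - 4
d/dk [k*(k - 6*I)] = 2*k - 6*I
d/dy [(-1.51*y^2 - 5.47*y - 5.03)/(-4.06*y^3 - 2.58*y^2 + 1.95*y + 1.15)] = (-6.1306*y^4 - 44.4164*y^3 - 78.3225*y^2 - 29.4278*y + 3.518)/(16.4836*y^6 + 20.9496*y^5 - 9.1776*y^4 - 19.4*y^3 - 2.1315*y^2 + 4.485*y + 1.3225)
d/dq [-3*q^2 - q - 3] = -6*q - 1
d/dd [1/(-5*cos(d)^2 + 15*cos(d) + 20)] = (3 - 2*cos(d))*sin(d)/(5*(sin(d)^2 + 3*cos(d) + 3)^2)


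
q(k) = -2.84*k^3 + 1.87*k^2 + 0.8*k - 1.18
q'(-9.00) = -722.98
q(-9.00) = 2213.45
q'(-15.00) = -1972.30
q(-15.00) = 9992.57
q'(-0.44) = -2.50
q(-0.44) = -0.93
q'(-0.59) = -4.37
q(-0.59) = -0.42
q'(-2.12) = -45.42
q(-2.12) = 32.59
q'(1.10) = -5.40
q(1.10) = -1.82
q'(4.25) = -137.20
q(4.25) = -182.02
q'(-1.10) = -13.62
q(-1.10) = 3.98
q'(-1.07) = -12.96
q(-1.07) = 3.58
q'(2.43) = -40.42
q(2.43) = -28.94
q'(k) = -8.52*k^2 + 3.74*k + 0.8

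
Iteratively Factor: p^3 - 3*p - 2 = (p + 1)*(p^2 - p - 2) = (p - 2)*(p + 1)*(p + 1)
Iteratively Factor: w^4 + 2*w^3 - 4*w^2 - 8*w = (w)*(w^3 + 2*w^2 - 4*w - 8) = w*(w + 2)*(w^2 - 4) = w*(w - 2)*(w + 2)*(w + 2)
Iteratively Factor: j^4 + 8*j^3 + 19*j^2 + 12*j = (j + 3)*(j^3 + 5*j^2 + 4*j) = j*(j + 3)*(j^2 + 5*j + 4) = j*(j + 3)*(j + 4)*(j + 1)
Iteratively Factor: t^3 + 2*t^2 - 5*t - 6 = (t + 1)*(t^2 + t - 6) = (t + 1)*(t + 3)*(t - 2)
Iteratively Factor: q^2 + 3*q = (q)*(q + 3)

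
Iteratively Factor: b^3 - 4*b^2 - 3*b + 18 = (b + 2)*(b^2 - 6*b + 9) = (b - 3)*(b + 2)*(b - 3)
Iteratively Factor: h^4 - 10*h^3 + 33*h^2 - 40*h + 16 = (h - 1)*(h^3 - 9*h^2 + 24*h - 16) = (h - 4)*(h - 1)*(h^2 - 5*h + 4) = (h - 4)*(h - 1)^2*(h - 4)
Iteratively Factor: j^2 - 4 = (j + 2)*(j - 2)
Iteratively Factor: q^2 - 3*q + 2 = (q - 2)*(q - 1)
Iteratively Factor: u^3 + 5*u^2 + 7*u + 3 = (u + 1)*(u^2 + 4*u + 3) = (u + 1)*(u + 3)*(u + 1)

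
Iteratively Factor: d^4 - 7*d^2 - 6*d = (d - 3)*(d^3 + 3*d^2 + 2*d) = (d - 3)*(d + 1)*(d^2 + 2*d) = (d - 3)*(d + 1)*(d + 2)*(d)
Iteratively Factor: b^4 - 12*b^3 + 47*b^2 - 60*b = (b - 4)*(b^3 - 8*b^2 + 15*b) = (b - 4)*(b - 3)*(b^2 - 5*b) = b*(b - 4)*(b - 3)*(b - 5)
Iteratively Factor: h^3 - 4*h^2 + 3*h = (h)*(h^2 - 4*h + 3) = h*(h - 1)*(h - 3)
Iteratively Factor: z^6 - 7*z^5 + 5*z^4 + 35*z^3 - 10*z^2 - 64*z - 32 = (z - 2)*(z^5 - 5*z^4 - 5*z^3 + 25*z^2 + 40*z + 16) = (z - 2)*(z + 1)*(z^4 - 6*z^3 + z^2 + 24*z + 16) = (z - 4)*(z - 2)*(z + 1)*(z^3 - 2*z^2 - 7*z - 4) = (z - 4)^2*(z - 2)*(z + 1)*(z^2 + 2*z + 1) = (z - 4)^2*(z - 2)*(z + 1)^2*(z + 1)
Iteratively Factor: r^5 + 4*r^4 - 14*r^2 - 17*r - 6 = (r + 1)*(r^4 + 3*r^3 - 3*r^2 - 11*r - 6) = (r + 1)*(r + 3)*(r^3 - 3*r - 2) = (r - 2)*(r + 1)*(r + 3)*(r^2 + 2*r + 1) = (r - 2)*(r + 1)^2*(r + 3)*(r + 1)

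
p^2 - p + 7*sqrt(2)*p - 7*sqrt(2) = (p - 1)*(p + 7*sqrt(2))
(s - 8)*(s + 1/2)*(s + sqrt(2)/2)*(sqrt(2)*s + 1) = sqrt(2)*s^4 - 15*sqrt(2)*s^3/2 + 2*s^3 - 15*s^2 - 7*sqrt(2)*s^2/2 - 8*s - 15*sqrt(2)*s/4 - 2*sqrt(2)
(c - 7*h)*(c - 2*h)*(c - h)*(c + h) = c^4 - 9*c^3*h + 13*c^2*h^2 + 9*c*h^3 - 14*h^4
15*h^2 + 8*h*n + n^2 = (3*h + n)*(5*h + n)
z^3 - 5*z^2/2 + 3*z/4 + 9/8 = (z - 3/2)^2*(z + 1/2)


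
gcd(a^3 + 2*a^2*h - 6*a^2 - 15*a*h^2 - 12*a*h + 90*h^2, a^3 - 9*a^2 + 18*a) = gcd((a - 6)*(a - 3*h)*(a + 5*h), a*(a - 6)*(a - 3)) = a - 6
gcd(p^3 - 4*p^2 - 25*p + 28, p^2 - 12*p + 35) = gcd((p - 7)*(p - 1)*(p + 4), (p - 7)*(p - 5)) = p - 7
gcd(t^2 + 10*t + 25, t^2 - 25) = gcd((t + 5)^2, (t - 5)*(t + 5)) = t + 5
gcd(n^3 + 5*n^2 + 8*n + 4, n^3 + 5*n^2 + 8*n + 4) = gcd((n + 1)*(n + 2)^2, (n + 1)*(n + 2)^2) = n^3 + 5*n^2 + 8*n + 4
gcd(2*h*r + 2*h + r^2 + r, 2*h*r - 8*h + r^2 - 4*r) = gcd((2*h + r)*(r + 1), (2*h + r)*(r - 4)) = 2*h + r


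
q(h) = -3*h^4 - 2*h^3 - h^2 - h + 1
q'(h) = -12*h^3 - 6*h^2 - 2*h - 1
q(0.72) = -1.79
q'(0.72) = -10.03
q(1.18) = -10.67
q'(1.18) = -31.43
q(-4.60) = -1164.12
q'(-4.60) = 1049.27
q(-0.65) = 1.24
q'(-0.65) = 1.06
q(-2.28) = -59.28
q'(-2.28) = 114.60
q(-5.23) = -1979.55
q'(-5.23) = 1562.01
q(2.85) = -254.20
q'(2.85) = -333.22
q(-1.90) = -26.09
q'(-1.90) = 63.45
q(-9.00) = -18296.00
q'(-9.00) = 8279.00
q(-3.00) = -194.00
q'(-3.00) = 275.00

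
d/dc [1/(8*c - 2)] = -2/(4*c - 1)^2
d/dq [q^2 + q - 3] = 2*q + 1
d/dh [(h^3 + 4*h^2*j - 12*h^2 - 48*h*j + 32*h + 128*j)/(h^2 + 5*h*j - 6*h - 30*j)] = (-(2*h + 5*j - 6)*(h^3 + 4*h^2*j - 12*h^2 - 48*h*j + 32*h + 128*j) + (h^2 + 5*h*j - 6*h - 30*j)*(3*h^2 + 8*h*j - 24*h - 48*j + 32))/(h^2 + 5*h*j - 6*h - 30*j)^2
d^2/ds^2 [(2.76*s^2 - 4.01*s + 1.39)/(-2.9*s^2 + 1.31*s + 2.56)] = (46.4777200000001*s^3 - 193.08084*s^2 + 210.3051*s - 88.481222)/(24.389*s^6 - 33.0513*s^5 - 49.65873*s^4 + 56.104549*s^3 + 43.836672*s^2 - 25.755648*s - 16.777216)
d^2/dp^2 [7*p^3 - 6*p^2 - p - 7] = 42*p - 12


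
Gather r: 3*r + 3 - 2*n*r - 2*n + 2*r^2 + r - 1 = -2*n + 2*r^2 + r*(4 - 2*n) + 2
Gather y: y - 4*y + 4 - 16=-3*y - 12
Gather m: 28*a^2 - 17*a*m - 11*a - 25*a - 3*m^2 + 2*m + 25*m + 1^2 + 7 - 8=28*a^2 - 36*a - 3*m^2 + m*(27 - 17*a)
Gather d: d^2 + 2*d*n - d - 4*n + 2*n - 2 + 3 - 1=d^2 + d*(2*n - 1) - 2*n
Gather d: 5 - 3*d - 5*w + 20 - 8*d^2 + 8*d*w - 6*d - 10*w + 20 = -8*d^2 + d*(8*w - 9) - 15*w + 45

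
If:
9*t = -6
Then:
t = -2/3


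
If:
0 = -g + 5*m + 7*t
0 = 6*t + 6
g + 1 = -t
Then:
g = 0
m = 7/5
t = -1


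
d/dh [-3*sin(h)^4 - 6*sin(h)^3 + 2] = -6*(2*sin(h) + 3)*sin(h)^2*cos(h)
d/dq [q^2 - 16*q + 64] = 2*q - 16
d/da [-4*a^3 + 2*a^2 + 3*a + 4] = -12*a^2 + 4*a + 3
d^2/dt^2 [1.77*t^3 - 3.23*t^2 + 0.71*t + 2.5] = 10.62*t - 6.46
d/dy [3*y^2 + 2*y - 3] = 6*y + 2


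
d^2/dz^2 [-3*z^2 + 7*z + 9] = -6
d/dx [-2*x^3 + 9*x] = 9 - 6*x^2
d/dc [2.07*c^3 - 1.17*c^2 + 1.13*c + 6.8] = 6.21*c^2 - 2.34*c + 1.13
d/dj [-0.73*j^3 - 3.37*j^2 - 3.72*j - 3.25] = -2.19*j^2 - 6.74*j - 3.72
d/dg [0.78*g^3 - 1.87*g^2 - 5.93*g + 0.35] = 2.34*g^2 - 3.74*g - 5.93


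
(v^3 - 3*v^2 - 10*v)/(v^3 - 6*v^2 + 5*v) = (v + 2)/(v - 1)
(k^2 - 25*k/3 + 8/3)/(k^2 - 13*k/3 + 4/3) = (k - 8)/(k - 4)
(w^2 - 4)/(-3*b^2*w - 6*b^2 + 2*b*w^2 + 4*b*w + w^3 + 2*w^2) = (w - 2)/(-3*b^2 + 2*b*w + w^2)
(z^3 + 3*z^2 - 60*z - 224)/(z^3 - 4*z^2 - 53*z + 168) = (z + 4)/(z - 3)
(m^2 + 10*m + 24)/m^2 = 1 + 10/m + 24/m^2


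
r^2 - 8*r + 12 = (r - 6)*(r - 2)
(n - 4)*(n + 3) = n^2 - n - 12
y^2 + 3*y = y*(y + 3)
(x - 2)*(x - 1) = x^2 - 3*x + 2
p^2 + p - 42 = (p - 6)*(p + 7)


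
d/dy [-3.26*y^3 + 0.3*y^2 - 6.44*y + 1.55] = -9.78*y^2 + 0.6*y - 6.44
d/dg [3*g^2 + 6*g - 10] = 6*g + 6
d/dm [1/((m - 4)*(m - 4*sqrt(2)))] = ((4 - m)*(m - 4*sqrt(2))^2 + (-m + 4*sqrt(2))*(m - 4)^2)/((m - 4)^3*(m - 4*sqrt(2))^3)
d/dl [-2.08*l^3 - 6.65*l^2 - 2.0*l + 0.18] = -6.24*l^2 - 13.3*l - 2.0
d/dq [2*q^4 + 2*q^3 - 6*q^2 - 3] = 2*q*(4*q^2 + 3*q - 6)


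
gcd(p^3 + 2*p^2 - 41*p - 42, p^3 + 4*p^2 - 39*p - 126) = p^2 + p - 42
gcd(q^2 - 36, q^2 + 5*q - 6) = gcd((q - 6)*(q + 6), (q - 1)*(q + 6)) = q + 6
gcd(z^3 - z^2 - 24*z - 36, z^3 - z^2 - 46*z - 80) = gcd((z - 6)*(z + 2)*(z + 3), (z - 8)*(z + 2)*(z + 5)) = z + 2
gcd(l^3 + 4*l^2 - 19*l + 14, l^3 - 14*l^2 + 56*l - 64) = l - 2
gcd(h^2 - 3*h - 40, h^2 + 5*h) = h + 5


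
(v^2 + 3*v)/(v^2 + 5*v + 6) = v/(v + 2)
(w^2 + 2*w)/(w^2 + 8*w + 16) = w*(w + 2)/(w^2 + 8*w + 16)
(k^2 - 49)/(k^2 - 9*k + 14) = (k + 7)/(k - 2)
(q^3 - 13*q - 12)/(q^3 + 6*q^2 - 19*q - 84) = (q + 1)/(q + 7)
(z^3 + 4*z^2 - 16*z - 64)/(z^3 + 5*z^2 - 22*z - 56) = (z^2 + 8*z + 16)/(z^2 + 9*z + 14)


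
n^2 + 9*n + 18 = (n + 3)*(n + 6)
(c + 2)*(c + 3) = c^2 + 5*c + 6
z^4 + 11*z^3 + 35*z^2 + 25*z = z*(z + 1)*(z + 5)^2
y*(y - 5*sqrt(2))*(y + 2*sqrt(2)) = y^3 - 3*sqrt(2)*y^2 - 20*y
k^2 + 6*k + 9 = (k + 3)^2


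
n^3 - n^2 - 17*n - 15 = (n - 5)*(n + 1)*(n + 3)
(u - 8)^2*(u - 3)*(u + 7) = u^4 - 12*u^3 - 21*u^2 + 592*u - 1344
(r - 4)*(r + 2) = r^2 - 2*r - 8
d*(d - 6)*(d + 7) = d^3 + d^2 - 42*d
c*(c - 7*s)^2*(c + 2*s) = c^4 - 12*c^3*s + 21*c^2*s^2 + 98*c*s^3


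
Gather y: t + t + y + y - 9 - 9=2*t + 2*y - 18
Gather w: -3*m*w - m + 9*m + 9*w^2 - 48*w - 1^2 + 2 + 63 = 8*m + 9*w^2 + w*(-3*m - 48) + 64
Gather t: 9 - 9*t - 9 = -9*t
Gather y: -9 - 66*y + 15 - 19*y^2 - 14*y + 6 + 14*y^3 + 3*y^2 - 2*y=14*y^3 - 16*y^2 - 82*y + 12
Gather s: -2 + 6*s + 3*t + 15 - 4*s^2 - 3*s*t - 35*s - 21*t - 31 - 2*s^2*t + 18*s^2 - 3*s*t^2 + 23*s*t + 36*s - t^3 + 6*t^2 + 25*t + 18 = s^2*(14 - 2*t) + s*(-3*t^2 + 20*t + 7) - t^3 + 6*t^2 + 7*t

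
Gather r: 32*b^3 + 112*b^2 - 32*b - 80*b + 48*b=32*b^3 + 112*b^2 - 64*b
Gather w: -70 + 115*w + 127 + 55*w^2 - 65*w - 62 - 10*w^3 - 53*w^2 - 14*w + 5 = -10*w^3 + 2*w^2 + 36*w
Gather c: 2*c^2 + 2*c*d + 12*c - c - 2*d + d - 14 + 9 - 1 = 2*c^2 + c*(2*d + 11) - d - 6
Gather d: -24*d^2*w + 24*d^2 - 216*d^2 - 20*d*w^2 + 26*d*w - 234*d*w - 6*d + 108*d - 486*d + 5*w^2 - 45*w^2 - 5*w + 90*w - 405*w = d^2*(-24*w - 192) + d*(-20*w^2 - 208*w - 384) - 40*w^2 - 320*w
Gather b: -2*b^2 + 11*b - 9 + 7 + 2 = -2*b^2 + 11*b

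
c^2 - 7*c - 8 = (c - 8)*(c + 1)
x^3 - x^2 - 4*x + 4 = (x - 2)*(x - 1)*(x + 2)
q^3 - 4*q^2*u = q^2*(q - 4*u)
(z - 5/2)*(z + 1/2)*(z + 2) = z^3 - 21*z/4 - 5/2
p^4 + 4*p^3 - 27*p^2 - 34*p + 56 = (p - 4)*(p - 1)*(p + 2)*(p + 7)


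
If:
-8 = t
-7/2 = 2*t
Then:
No Solution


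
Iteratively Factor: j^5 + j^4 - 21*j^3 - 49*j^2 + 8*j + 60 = (j + 3)*(j^4 - 2*j^3 - 15*j^2 - 4*j + 20) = (j - 5)*(j + 3)*(j^3 + 3*j^2 - 4) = (j - 5)*(j + 2)*(j + 3)*(j^2 + j - 2) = (j - 5)*(j + 2)^2*(j + 3)*(j - 1)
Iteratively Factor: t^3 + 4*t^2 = (t + 4)*(t^2) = t*(t + 4)*(t)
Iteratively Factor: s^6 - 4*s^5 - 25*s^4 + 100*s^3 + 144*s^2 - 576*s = (s - 4)*(s^5 - 25*s^3 + 144*s) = s*(s - 4)*(s^4 - 25*s^2 + 144) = s*(s - 4)*(s + 4)*(s^3 - 4*s^2 - 9*s + 36) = s*(s - 4)*(s - 3)*(s + 4)*(s^2 - s - 12) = s*(s - 4)*(s - 3)*(s + 3)*(s + 4)*(s - 4)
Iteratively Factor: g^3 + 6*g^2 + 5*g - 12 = (g - 1)*(g^2 + 7*g + 12) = (g - 1)*(g + 3)*(g + 4)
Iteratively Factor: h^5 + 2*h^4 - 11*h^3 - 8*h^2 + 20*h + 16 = (h - 2)*(h^4 + 4*h^3 - 3*h^2 - 14*h - 8) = (h - 2)^2*(h^3 + 6*h^2 + 9*h + 4) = (h - 2)^2*(h + 1)*(h^2 + 5*h + 4) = (h - 2)^2*(h + 1)*(h + 4)*(h + 1)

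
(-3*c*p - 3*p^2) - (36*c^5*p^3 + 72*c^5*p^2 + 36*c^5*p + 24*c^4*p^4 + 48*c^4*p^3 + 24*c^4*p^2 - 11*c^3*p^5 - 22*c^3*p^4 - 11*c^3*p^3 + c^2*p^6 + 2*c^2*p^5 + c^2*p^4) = -36*c^5*p^3 - 72*c^5*p^2 - 36*c^5*p - 24*c^4*p^4 - 48*c^4*p^3 - 24*c^4*p^2 + 11*c^3*p^5 + 22*c^3*p^4 + 11*c^3*p^3 - c^2*p^6 - 2*c^2*p^5 - c^2*p^4 - 3*c*p - 3*p^2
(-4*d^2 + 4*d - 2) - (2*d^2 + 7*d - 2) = -6*d^2 - 3*d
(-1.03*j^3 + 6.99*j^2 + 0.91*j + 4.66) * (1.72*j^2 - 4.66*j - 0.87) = -1.7716*j^5 + 16.8226*j^4 - 30.1121*j^3 - 2.3067*j^2 - 22.5073*j - 4.0542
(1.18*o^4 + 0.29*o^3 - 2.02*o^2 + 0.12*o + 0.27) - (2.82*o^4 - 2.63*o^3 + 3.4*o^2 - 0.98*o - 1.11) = -1.64*o^4 + 2.92*o^3 - 5.42*o^2 + 1.1*o + 1.38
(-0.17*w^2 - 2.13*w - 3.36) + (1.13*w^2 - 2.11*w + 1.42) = 0.96*w^2 - 4.24*w - 1.94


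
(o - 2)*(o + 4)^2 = o^3 + 6*o^2 - 32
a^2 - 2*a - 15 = (a - 5)*(a + 3)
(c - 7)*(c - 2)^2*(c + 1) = c^4 - 10*c^3 + 21*c^2 + 4*c - 28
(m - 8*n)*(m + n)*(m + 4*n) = m^3 - 3*m^2*n - 36*m*n^2 - 32*n^3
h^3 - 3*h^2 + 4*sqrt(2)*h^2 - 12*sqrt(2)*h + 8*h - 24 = (h - 3)*(h + 2*sqrt(2))^2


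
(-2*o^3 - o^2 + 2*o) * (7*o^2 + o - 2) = -14*o^5 - 9*o^4 + 17*o^3 + 4*o^2 - 4*o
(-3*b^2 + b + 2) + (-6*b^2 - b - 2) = -9*b^2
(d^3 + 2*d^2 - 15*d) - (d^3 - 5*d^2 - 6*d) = 7*d^2 - 9*d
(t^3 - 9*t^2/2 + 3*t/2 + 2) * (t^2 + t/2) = t^5 - 4*t^4 - 3*t^3/4 + 11*t^2/4 + t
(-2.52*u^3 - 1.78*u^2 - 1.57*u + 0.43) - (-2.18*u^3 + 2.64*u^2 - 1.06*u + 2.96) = -0.34*u^3 - 4.42*u^2 - 0.51*u - 2.53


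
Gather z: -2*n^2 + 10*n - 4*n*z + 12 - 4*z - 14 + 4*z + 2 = -2*n^2 - 4*n*z + 10*n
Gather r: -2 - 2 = -4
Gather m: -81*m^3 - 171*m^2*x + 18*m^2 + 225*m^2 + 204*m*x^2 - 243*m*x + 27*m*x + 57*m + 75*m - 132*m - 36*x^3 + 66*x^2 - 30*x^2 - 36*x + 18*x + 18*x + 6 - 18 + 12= -81*m^3 + m^2*(243 - 171*x) + m*(204*x^2 - 216*x) - 36*x^3 + 36*x^2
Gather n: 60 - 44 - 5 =11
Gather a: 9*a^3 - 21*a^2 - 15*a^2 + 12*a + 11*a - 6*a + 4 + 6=9*a^3 - 36*a^2 + 17*a + 10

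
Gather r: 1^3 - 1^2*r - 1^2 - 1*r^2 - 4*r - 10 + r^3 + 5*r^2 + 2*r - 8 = r^3 + 4*r^2 - 3*r - 18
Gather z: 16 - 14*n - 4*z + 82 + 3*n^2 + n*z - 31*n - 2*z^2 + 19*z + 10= 3*n^2 - 45*n - 2*z^2 + z*(n + 15) + 108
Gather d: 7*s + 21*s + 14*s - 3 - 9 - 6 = 42*s - 18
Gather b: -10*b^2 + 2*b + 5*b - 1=-10*b^2 + 7*b - 1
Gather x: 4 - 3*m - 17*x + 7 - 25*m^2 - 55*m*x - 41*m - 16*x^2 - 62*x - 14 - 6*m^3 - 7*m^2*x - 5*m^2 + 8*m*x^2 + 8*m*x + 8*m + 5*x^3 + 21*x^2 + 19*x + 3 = -6*m^3 - 30*m^2 - 36*m + 5*x^3 + x^2*(8*m + 5) + x*(-7*m^2 - 47*m - 60)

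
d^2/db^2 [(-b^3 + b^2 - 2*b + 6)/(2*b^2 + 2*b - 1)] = 6*(-6*b^3 + 28*b^2 + 19*b + 11)/(8*b^6 + 24*b^5 + 12*b^4 - 16*b^3 - 6*b^2 + 6*b - 1)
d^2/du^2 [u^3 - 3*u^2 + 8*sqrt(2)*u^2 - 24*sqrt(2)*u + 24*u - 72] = 6*u - 6 + 16*sqrt(2)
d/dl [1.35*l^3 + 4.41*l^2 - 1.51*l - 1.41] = 4.05*l^2 + 8.82*l - 1.51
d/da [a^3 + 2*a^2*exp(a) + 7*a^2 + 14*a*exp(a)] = 2*a^2*exp(a) + 3*a^2 + 18*a*exp(a) + 14*a + 14*exp(a)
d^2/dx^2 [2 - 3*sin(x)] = 3*sin(x)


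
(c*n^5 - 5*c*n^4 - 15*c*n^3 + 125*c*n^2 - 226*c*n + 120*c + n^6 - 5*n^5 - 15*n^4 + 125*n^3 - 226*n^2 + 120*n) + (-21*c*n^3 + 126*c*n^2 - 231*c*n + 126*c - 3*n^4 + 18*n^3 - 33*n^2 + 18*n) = c*n^5 - 5*c*n^4 - 36*c*n^3 + 251*c*n^2 - 457*c*n + 246*c + n^6 - 5*n^5 - 18*n^4 + 143*n^3 - 259*n^2 + 138*n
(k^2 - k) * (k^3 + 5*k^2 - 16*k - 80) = k^5 + 4*k^4 - 21*k^3 - 64*k^2 + 80*k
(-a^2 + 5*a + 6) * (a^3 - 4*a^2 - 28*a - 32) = -a^5 + 9*a^4 + 14*a^3 - 132*a^2 - 328*a - 192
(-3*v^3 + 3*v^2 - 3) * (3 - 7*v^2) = 21*v^5 - 21*v^4 - 9*v^3 + 30*v^2 - 9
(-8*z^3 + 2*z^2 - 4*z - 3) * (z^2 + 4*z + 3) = -8*z^5 - 30*z^4 - 20*z^3 - 13*z^2 - 24*z - 9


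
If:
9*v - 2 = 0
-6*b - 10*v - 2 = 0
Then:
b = -19/27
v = 2/9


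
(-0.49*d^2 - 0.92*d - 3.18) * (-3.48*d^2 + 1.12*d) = 1.7052*d^4 + 2.6528*d^3 + 10.036*d^2 - 3.5616*d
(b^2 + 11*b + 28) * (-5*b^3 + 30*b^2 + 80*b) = -5*b^5 - 25*b^4 + 270*b^3 + 1720*b^2 + 2240*b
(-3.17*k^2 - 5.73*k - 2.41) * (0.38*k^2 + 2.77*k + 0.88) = -1.2046*k^4 - 10.9583*k^3 - 19.5775*k^2 - 11.7181*k - 2.1208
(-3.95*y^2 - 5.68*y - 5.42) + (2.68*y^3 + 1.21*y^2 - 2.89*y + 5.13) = 2.68*y^3 - 2.74*y^2 - 8.57*y - 0.29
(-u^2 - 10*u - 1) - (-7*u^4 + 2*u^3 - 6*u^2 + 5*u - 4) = 7*u^4 - 2*u^3 + 5*u^2 - 15*u + 3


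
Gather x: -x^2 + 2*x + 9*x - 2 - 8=-x^2 + 11*x - 10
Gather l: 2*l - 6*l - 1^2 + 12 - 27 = -4*l - 16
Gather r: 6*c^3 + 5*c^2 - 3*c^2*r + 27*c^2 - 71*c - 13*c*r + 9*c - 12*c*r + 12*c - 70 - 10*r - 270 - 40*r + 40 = 6*c^3 + 32*c^2 - 50*c + r*(-3*c^2 - 25*c - 50) - 300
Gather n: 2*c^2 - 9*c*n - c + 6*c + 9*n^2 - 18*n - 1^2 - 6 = 2*c^2 + 5*c + 9*n^2 + n*(-9*c - 18) - 7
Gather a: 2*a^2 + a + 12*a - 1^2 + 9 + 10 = 2*a^2 + 13*a + 18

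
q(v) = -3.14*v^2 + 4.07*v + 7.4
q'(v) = 4.07 - 6.28*v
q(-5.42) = -106.90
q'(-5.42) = 38.11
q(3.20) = -11.73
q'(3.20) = -16.03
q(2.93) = -7.63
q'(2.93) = -14.33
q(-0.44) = 5.00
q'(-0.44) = 6.83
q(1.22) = 7.69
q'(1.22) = -3.59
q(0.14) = 7.91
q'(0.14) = 3.19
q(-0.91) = 1.10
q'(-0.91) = 9.78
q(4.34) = -34.08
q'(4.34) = -23.19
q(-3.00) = -33.07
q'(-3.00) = 22.91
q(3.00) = -8.65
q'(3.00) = -14.77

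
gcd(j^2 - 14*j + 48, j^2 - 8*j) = j - 8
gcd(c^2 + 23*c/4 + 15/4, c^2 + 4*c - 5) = c + 5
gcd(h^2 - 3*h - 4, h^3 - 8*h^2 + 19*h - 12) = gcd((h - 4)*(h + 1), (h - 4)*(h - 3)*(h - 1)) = h - 4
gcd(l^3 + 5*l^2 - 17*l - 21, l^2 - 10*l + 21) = l - 3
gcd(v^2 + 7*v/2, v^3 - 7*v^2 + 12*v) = v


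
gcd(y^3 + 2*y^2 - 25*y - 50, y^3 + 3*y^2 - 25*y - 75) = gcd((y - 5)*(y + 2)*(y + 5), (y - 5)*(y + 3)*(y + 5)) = y^2 - 25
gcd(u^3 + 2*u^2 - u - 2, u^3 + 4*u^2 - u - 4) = u^2 - 1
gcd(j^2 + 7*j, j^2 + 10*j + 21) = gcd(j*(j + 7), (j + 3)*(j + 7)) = j + 7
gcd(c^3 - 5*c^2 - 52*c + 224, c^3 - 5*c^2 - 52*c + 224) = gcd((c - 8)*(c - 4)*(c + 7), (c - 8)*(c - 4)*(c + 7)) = c^3 - 5*c^2 - 52*c + 224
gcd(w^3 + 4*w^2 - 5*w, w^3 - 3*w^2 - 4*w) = w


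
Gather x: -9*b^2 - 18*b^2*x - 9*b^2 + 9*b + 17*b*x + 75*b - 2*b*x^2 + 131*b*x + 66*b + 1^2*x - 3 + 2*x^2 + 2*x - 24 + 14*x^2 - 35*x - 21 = -18*b^2 + 150*b + x^2*(16 - 2*b) + x*(-18*b^2 + 148*b - 32) - 48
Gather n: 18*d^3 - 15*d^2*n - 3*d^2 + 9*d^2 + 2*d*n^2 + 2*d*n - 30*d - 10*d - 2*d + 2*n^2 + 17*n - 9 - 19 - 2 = 18*d^3 + 6*d^2 - 42*d + n^2*(2*d + 2) + n*(-15*d^2 + 2*d + 17) - 30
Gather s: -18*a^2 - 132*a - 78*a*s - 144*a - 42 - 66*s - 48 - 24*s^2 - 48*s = -18*a^2 - 276*a - 24*s^2 + s*(-78*a - 114) - 90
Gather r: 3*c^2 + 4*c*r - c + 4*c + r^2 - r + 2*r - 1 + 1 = 3*c^2 + 3*c + r^2 + r*(4*c + 1)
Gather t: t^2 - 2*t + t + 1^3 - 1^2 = t^2 - t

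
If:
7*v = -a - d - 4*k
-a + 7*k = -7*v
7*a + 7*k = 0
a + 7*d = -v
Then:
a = 0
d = 0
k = 0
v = 0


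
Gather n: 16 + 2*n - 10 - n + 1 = n + 7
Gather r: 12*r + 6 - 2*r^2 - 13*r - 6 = -2*r^2 - r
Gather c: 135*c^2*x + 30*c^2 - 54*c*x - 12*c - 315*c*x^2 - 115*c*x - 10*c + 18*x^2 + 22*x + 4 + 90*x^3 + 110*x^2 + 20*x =c^2*(135*x + 30) + c*(-315*x^2 - 169*x - 22) + 90*x^3 + 128*x^2 + 42*x + 4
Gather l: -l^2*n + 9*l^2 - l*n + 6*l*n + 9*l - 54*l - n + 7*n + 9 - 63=l^2*(9 - n) + l*(5*n - 45) + 6*n - 54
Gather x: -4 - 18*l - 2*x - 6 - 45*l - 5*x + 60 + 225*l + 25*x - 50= 162*l + 18*x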